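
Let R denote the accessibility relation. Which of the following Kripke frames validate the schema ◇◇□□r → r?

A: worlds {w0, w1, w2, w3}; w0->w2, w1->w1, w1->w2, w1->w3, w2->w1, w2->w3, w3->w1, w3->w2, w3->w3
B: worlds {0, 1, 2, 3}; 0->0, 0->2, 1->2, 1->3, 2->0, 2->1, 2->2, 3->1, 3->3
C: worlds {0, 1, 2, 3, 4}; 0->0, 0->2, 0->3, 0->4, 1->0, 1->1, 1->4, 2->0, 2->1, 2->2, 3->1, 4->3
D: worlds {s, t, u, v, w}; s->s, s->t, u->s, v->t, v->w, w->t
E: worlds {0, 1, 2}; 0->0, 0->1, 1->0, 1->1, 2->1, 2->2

B

This is the axiom for a generalized confluence (Geach) condition; its first-order frame correspondent is ∀x ∀y (xR²y → ∃w (yR²w ∧ x = w)).
A: fails — w0R²w1 but no w with w1R²w and w0=w.
B: holds.
C: fails — 0R²4 but no w with 4R²w and 0=w.
D: fails — sR²t but no w* with tR²w* and s=w*.
E: fails — 2R²0 but no w with 0R²w and 2=w.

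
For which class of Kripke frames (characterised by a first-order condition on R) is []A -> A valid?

reflexivity: forall x Rxx

Suppose □A→A is valid. At any x set V(A)={w : Rxw}. Then □A holds at x, so A holds at x, i.e. Rxx.
The converse is a direct semantic check.
Frame condition: forall x Rxx.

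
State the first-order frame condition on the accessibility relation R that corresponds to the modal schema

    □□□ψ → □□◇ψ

∀x ∀z (xR²z → ∃w (xR³w ∧ zRw))

This is a Sahlqvist (Geach-type) schema ◇^0□^3ψ → □^2◇^1ψ.
First-order correspondent: ∀x ∀z (xR²z → ∃w (xR³w ∧ zRw)).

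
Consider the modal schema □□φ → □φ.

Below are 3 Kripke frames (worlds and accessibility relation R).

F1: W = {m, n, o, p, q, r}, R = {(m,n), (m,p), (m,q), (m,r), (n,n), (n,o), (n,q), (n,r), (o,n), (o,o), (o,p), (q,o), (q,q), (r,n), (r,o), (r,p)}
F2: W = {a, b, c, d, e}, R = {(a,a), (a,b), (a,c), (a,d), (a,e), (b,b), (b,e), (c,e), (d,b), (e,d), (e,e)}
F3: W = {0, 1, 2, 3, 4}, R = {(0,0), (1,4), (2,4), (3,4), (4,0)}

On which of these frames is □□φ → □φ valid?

F1, F2

Frame correspondent (Sahlqvist): ∀x ∀y (Rxy → ∃z (Rxz ∧ Rzy)) — i.e. density.
F1: ✓.
F2: ✓.
F3: fails — R34 but no z with R3z and Rz4.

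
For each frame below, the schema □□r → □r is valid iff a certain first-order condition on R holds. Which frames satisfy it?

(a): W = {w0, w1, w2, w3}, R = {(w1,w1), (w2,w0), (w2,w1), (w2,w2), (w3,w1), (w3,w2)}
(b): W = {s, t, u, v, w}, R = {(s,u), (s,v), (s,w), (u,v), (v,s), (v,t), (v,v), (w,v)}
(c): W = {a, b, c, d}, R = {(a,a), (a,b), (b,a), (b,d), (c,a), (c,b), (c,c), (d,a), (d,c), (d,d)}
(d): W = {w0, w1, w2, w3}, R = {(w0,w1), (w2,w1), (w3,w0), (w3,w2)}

(a), (c)

Frame correspondent (Sahlqvist): ∀x ∀y (Rxy → ∃z (Rxz ∧ Rzy)) — i.e. density.
(a): condition met.
(b): fails — Rsw but no z with Rsz and Rzw.
(c): condition met.
(d): fails — Rw0w1 but no z with Rw0z and Rzw1.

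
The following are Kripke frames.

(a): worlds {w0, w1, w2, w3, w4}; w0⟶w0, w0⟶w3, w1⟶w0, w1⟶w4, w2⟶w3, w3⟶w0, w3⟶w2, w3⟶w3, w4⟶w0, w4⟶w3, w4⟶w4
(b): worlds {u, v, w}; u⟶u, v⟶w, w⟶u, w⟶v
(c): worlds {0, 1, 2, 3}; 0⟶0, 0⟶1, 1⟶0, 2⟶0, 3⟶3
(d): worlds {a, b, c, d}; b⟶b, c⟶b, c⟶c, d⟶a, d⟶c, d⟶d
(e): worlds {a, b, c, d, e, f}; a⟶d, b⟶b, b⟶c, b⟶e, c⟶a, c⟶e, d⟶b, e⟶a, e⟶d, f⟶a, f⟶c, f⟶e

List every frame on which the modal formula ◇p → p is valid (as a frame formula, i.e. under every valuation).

none

Frame correspondent (Sahlqvist): ∀x ∀y (xRy → ∃w (y = w ∧ x = w)) — i.e. a generalized confluence (Geach) condition.
(a): fails — w0Rw3 but w3 ≠ w0.
(b): fails — vRw but w ≠ v.
(c): fails — 0R1 but 1 ≠ 0.
(d): fails — cRb but b ≠ c.
(e): fails — aRd but d ≠ a.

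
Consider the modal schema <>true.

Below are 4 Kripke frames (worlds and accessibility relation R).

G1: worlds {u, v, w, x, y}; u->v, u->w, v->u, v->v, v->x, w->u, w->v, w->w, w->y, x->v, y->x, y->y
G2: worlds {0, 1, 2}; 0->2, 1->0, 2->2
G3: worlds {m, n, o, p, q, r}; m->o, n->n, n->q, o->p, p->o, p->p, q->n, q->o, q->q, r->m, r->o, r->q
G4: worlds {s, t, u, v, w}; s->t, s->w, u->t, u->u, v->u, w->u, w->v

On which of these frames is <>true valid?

Frame correspondent (Sahlqvist): forall x exists y Rxy — i.e. seriality.
G1: holds.
G2: holds.
G3: holds.
G4: fails — world t has no successor.
Valid on: G1, G2, G3.

G1, G2, G3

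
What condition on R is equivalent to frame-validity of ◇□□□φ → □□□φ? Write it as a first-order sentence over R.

This is a Sahlqvist (Geach-type) schema ◇^1□^3φ → □^3◇^0φ.
Minimal-valuation argument: fix x; take any y with xR^1y and any z with xR^3z. Set V(φ) to the set of worlds R-reachable from y in exactly 3 steps. Then □^3φ holds at y, so the antecedent holds at x; validity forces ◇^0φ at z, giving a w with zR^0w and yR^3w.
First-order correspondent: ∀x ∀y ∀z ((xRy ∧ xR³z) → ∃w (yR³w ∧ z = w)).

∀x ∀y ∀z ((xRy ∧ xR³z) → ∃w (yR³w ∧ z = w))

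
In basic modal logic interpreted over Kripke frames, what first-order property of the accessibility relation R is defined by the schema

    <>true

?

Seriality

◇⊤ holds at w iff w has a successor, so frame-validity of ◇⊤ is exactly seriality. Equivalently via □ψ → ◇ψ:
Suppose □ψ→◇ψ is valid. At any x set V(ψ)=W. Then □ψ at x, so ◇ψ at x, so x has a successor.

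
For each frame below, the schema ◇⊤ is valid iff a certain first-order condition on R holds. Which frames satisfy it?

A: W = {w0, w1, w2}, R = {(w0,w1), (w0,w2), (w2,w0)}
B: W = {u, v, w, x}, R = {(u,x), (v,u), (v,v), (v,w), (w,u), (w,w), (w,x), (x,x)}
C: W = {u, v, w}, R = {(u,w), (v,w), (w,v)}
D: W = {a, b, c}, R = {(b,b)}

B, C

The schema corresponds to seriality: ∀x ∃y Rxy.
A: fails — world w1 has no successor.
B: condition met.
C: condition met.
D: fails — world a has no successor.
Valid on: B, C.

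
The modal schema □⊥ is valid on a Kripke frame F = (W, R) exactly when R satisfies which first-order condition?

Emptiness of R

This schema is the Ver axiom.
It corresponds to emptiness of R: ∀x ∀y ¬Rxy.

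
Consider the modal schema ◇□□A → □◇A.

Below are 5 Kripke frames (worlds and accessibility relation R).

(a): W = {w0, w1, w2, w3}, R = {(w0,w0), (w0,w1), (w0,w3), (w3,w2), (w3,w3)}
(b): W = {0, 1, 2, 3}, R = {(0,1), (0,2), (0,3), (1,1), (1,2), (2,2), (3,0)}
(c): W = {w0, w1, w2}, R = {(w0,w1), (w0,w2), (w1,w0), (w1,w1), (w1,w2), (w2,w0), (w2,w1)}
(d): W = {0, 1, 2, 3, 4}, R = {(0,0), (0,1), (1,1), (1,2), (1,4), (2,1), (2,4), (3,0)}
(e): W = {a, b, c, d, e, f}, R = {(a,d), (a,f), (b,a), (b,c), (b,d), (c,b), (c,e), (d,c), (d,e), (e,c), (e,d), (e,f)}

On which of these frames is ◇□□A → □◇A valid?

(c)

Frame correspondent (Sahlqvist): ∀x ∀y ∀z ((xRy ∧ xRz) → ∃w (yR²w ∧ zRw)) — i.e. a generalized confluence (Geach) condition.
(a): fails — w0Rw0, w0Rw1 but no w with w0R²w and w1Rw.
(b): fails — 0R1, 0R3 but no w with 1R²w and 3Rw.
(c): ✓.
(d): fails — 1R1, 1R4 but no w with 1R²w and 4Rw.
(e): fails — aRd, aRf but no w with dR²w and fRw.
Valid on: (c).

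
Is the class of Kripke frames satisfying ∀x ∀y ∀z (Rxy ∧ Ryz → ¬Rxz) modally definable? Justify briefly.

Not definable by any modal formula

If a class were modally definable it would be closed under surjective bounded morphisms (Goldblatt–Thomason).
The 3-cycle (worlds 0,1,2 with 0→1→2→0) is intransitive. Mapping every world to a single reflexive point • is a surjective bounded morphism; the reflexive point is not intransitive (R••∧R•• but R••).
Hence intransitivity is not modally definable.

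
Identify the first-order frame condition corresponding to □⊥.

Emptiness of R

□⊥ is valid iff no world has any successor (otherwise □⊥ fails at any world with one).
Conversely, on a frame with emptiness of R the schema holds at every world under every valuation.
Frame condition: ∀x ∀y ¬Rxy.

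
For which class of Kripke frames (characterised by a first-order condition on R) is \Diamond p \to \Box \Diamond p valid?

This schema is the 5 axiom.
Its frame correspondent is the Euclidean property — \forall x \forall y \forall z (Rxy \wedge Rxz \to Ryz).

the Euclidean property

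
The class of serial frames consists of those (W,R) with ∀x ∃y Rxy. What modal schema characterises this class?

□s → ◇s

This is seriality; the standard corresponding axiom is D: □s → ◇s.
Suppose □s→◇s is valid. At any x set V(s)=W. Then □s at x, so ◇s at x, so x has a successor.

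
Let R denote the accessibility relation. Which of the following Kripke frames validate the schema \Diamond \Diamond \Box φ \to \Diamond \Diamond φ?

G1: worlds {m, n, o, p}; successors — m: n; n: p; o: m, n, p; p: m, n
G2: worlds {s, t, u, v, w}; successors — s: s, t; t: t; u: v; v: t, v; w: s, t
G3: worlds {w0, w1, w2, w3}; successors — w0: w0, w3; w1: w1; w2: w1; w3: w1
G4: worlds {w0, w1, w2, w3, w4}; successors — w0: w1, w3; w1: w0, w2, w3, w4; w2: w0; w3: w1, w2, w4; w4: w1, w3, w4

Frame correspondent (Sahlqvist): \forall x \forall y (x R^2 y \to \exists w (yRw \wedge x R^2 w)) — i.e. a generalized confluence (Geach) condition.
G1: fails — mR²p but no w with pRw and mR²w.
G2: condition met.
G3: condition met.
G4: condition met.

G2, G3, G4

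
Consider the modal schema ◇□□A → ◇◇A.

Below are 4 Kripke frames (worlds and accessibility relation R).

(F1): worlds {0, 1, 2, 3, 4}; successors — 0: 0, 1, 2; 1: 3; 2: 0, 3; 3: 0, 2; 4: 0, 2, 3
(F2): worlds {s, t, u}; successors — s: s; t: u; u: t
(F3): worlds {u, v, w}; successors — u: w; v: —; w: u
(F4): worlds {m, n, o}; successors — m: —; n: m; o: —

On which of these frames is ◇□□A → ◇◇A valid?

(F1)

Frame correspondent (Sahlqvist): ∀x ∀y (xRy → ∃w (yR²w ∧ xR²w)) — i.e. a generalized confluence (Geach) condition.
(F1): satisfies the condition.
(F2): fails — tRu but no w with uR²w and tR²w.
(F3): fails — uRw but no t with wR²t and uR²t.
(F4): fails — nRm but no w with mR²w and nR²w.
Valid on: (F1).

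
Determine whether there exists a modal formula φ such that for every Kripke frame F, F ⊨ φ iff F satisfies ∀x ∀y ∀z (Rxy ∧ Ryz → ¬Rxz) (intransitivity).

Not modally definable

If a class were modally definable it would be closed under surjective bounded morphisms (Goldblatt–Thomason).
The 7-cycle (worlds 0,1,2,3,4,5,6 with 0→1→2→3→4→5→6→0) is intransitive. Mapping every world to a single reflexive point • is a surjective bounded morphism; the reflexive point is not intransitive (R••∧R•• but R••).
So the class is not modally definable.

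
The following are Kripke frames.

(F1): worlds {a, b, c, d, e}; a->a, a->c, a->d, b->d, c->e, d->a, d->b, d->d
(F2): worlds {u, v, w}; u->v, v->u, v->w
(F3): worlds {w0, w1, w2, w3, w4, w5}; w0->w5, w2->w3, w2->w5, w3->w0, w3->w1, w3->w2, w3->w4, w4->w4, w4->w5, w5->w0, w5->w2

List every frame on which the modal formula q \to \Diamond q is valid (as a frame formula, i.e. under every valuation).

This is the axiom for reflexivity; its first-order frame correspondent is \forall x Rxx.
(F1): fails — world b does not see itself.
(F2): fails — world u does not see itself.
(F3): fails — world w0 does not see itself.
Valid on no frame.

none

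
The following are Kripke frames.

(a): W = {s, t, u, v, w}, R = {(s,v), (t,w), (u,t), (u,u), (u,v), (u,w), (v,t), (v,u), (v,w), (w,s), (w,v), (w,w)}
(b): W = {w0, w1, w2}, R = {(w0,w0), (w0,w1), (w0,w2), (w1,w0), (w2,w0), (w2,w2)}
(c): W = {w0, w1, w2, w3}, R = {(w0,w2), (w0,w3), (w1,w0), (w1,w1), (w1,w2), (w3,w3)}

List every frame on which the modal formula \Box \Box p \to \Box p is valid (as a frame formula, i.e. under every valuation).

(b)

Frame correspondent (Sahlqvist): \forall x \forall y (Rxy \to \exists z (Rxz \wedge Rzy)) — i.e. density.
(a): fails — Rsv but no z with Rsz and Rzv.
(b): satisfies the condition.
(c): fails — Rw0w2 but no z with Rw0z and Rzw2.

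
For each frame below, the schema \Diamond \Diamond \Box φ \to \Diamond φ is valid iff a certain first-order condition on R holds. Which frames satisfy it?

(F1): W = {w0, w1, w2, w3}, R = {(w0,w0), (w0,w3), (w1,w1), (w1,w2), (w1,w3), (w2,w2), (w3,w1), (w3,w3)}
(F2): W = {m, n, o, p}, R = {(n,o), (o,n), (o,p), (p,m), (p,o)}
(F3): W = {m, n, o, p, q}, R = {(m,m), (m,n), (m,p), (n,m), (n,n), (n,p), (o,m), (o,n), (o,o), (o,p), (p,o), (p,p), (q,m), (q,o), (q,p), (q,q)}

Frame correspondent (Sahlqvist): \forall x \forall y (x R^2 y \to \exists w (yRw \wedge xRw)) — i.e. a generalized confluence (Geach) condition.
(F1): fails — w3R²w2 but no w with w2Rw and w3Rw.
(F2): fails — oR²m but no w with mRw and oRw.
(F3): satisfies the condition.
Valid on: (F3).

(F3)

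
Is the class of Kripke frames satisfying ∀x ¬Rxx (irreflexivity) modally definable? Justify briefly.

No — not modally definable

Modal frame validity is preserved under surjective bounded morphisms.
The 2-cycle (worlds w0,w1 with w0→w1→w0) is irreflexive, and the map sending every world to a single reflexive point • is a surjective bounded morphism (forth: every edge maps to (•,•); back: every world has a successor). So any modal formula valid on the 2-cycle is also valid on the reflexive point, which is not irreflexive.
Hence irreflexivity is not modally definable.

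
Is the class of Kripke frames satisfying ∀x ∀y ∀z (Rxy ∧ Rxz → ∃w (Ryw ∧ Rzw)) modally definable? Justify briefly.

This is a Sahlqvist condition; the .2 axiom ◇□q → □◇q defines it.
Suppose ◇□q→□◇q is valid. Take Rxy, Rxz and set V(q)={w : Ryw}. Then □q at y so ◇□q at x, so □◇q at x, so ◇q at z, giving w with Rzw and Ryw.

Yes, by ◇□q → □◇q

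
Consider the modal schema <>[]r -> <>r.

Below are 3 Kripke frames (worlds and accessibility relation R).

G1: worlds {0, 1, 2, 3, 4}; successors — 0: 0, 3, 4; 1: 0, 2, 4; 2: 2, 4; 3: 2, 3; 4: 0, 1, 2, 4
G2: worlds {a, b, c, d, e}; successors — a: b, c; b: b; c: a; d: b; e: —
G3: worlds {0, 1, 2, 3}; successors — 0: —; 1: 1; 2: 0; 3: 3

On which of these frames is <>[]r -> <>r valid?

G1

This is the axiom for a generalized confluence (Geach) condition; its first-order frame correspondent is forall x forall y (xRy -> exists w (yRw & xRw)).
G1: holds.
G2: fails — aRc but no w with cRw and aRw.
G3: fails — 2R0 but no w with 0Rw and 2Rw.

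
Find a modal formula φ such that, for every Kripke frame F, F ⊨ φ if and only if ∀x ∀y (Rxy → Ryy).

A defining formula is □(□ψ → ψ) (the T□ axiom).
Suppose □(□ψ→ψ) is valid. Take Rxy and set V(ψ)={w : Ryw}. Then at y, □ψ holds; since □(□ψ→ψ) at x, □ψ→ψ at y, so ψ at y, i.e. Ryy.

□(□ψ → ψ)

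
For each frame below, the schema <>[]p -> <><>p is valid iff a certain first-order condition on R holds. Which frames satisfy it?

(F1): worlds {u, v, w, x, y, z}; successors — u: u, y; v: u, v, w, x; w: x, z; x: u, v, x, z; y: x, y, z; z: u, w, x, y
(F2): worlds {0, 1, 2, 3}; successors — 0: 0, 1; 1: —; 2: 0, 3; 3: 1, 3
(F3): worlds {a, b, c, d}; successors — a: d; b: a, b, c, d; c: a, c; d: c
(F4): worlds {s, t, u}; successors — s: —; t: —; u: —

This is the axiom for a generalized confluence (Geach) condition; its first-order frame correspondent is forall x forall y (xRy -> exists w (yRw & x R^2 w)).
(F1): holds.
(F2): fails — 0R1 but no w with 1Rw and 0R²w.
(F3): holds.
(F4): holds.

(F1), (F3), (F4)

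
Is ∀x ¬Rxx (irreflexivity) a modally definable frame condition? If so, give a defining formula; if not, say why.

Any modally definable frame class is closed under surjective bounded morphisms.
The 4-cycle (worlds w0,w1,w2,w3 with w0→w1→w2→w3→w0) is irreflexive, and the map sending every world to a single reflexive point • is a surjective bounded morphism (forth: every edge maps to (•,•); back: every world has a successor). So any modal formula valid on the 4-cycle is also valid on the reflexive point, which is not irreflexive.
So no modal formula (or set of formulas) defines exactly the irreflexive frames.

No — not modally definable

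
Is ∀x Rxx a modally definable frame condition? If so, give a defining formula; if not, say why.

Yes: it is reflexivity, defined by the T schema □p → p.

Definable; □p → p defines it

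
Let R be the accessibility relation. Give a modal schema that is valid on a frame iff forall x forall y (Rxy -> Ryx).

p → □◇p

A defining formula is p → □◇p (the B axiom).
Suppose p→□◇p is valid. Take Rxy and set V(p)={x}. Then p at x, so □◇p at x, so ◇p at y, so some z with Ryz has p; z=x, i.e. Ryx.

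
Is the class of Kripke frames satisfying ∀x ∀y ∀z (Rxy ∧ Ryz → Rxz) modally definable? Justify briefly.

Yes — defined by □r → □□r

The condition is transitivity. A defining modal formula is □r → □□r.
Suppose □r→□□r is valid. Take Rxy, Ryz and set V(r)={w : Rxw}. Then □r at x, so □□r at x, so □r at y, so r at z, i.e. Rxz.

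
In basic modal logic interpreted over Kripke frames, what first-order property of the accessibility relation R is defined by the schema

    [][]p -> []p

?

Suppose □□p→□p is valid. Take Rxy and set V(p)={w : xR²w}. Then □□p at x, so □p at x, so p at y, i.e. ∃z(Rxz∧Rzy).
The converse is a direct semantic check.
So the correspondent is density.

density: forall x forall y (Rxy -> exists z (Rxz & Rzy))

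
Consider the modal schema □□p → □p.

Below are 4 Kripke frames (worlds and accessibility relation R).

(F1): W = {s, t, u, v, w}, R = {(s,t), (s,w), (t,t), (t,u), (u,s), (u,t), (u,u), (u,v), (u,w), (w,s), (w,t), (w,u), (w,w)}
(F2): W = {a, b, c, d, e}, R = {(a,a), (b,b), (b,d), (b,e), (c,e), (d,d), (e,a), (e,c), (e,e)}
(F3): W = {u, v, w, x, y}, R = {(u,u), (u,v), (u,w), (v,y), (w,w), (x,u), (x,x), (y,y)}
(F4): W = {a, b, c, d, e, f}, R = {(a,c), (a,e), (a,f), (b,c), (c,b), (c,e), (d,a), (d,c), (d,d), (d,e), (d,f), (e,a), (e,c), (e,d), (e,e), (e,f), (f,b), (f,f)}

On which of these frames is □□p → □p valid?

(F1), (F2), (F3)

The schema corresponds to density: ∀x ∀y (Rxy → ∃z (Rxz ∧ Rzy)).
(F1): holds.
(F2): holds.
(F3): holds.
(F4): fails — Rbc but no z with Rbz and Rzc.
Valid on: (F1), (F2), (F3).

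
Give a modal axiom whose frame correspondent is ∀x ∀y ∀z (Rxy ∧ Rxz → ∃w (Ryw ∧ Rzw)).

◇□q → □◇q

The condition is convergence. The .2 schema ◇□q → □◇q defines it.
Suppose ◇□q→□◇q is valid. Take Rxy, Rxz and set V(q)={w : Ryw}. Then □q at y so ◇□q at x, so □◇q at x, so ◇q at z, giving w with Rzw and Ryw.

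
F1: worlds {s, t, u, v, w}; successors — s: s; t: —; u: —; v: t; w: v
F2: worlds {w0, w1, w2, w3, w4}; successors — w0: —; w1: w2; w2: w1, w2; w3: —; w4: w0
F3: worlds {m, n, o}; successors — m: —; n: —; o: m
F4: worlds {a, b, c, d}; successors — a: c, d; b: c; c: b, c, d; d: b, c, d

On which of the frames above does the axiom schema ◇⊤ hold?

F4

The schema corresponds to seriality: ∀x ∃y Rxy.
F1: fails — world t has no successor.
F2: fails — world w0 has no successor.
F3: fails — world m has no successor.
F4: ✓.
Valid on: F4.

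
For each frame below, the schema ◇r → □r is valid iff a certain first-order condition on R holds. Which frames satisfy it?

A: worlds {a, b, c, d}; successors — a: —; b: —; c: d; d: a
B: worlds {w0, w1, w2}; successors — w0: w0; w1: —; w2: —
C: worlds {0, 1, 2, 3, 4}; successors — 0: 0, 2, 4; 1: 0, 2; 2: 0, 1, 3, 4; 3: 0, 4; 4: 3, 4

The schema corresponds to partial functionality: ∀x ∀y ∀z (Rxy ∧ Rxz → y = z).
A: holds.
B: holds.
C: fails — 0 sees both 0 and 2.

A, B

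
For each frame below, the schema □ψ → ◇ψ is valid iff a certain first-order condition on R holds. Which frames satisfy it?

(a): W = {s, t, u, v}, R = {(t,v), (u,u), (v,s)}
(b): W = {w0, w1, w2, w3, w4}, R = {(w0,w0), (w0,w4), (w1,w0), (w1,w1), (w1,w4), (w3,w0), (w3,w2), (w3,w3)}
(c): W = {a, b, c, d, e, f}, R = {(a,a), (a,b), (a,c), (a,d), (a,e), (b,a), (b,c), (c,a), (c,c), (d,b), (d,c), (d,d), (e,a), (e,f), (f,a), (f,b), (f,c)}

This is the axiom for seriality; its first-order frame correspondent is ∀x ∃y Rxy.
(a): fails — world s has no successor.
(b): fails — world w2 has no successor.
(c): holds.

(c)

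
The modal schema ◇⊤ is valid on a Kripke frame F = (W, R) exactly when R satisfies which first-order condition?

seriality: ∀x ∃y Rxy

This schema is equivalent to the D axiom □p → ◇p.
It corresponds to seriality: ∀x ∃y Rxy.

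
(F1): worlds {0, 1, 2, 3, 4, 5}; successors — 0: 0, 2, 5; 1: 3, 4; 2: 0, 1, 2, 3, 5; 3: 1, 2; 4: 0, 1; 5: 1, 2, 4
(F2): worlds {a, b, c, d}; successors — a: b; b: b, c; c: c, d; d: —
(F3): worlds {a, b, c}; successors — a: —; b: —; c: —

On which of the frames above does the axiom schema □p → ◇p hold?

(F1)

This is the axiom for seriality; its first-order frame correspondent is ∀x ∃y Rxy.
(F1): holds.
(F2): fails — world d has no successor.
(F3): fails — world a has no successor.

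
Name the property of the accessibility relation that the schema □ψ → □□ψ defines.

transitivity: ∀x ∀y ∀z (Rxy ∧ Ryz → Rxz)

Suppose □ψ→□□ψ is valid. Take Rxy, Ryz and set V(ψ)={w : Rxw}. Then □ψ at x, so □□ψ at x, so □ψ at y, so ψ at z, i.e. Rxz.
The converse is a direct semantic check.
So the correspondent is transitivity.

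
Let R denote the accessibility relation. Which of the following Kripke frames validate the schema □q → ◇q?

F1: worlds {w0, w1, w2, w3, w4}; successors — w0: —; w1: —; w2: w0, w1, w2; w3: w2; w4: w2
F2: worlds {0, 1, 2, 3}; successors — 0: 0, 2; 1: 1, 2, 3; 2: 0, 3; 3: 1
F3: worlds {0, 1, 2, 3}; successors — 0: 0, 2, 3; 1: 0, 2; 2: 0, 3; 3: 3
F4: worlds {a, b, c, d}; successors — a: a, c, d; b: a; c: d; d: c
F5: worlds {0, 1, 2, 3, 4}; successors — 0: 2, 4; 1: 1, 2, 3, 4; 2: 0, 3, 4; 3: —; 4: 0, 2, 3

This is the axiom for seriality; its first-order frame correspondent is ∀x ∃y Rxy.
F1: fails — world w0 has no successor.
F2: condition met.
F3: condition met.
F4: condition met.
F5: fails — world 3 has no successor.
Valid on: F2, F3, F4.

F2, F3, F4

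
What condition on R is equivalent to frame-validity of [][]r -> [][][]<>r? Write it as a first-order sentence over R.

forall x forall z (x R^3 z -> exists w (x R^2 w & zRw))

This is a Sahlqvist (Geach-type) schema ◇^0□^2r → □^3◇^1r.
Minimal-valuation argument: fix x; take any y with xR^0y and any z with xR^3z. Set V(r) to the set of worlds R-reachable from y in exactly 2 steps. Then □^2r holds at y, so the antecedent holds at x; validity forces ◇^1r at z, giving a w with zR^1w and yR^2w.
First-order correspondent: forall x forall z (x R^3 z -> exists w (x R^2 w & zRw)).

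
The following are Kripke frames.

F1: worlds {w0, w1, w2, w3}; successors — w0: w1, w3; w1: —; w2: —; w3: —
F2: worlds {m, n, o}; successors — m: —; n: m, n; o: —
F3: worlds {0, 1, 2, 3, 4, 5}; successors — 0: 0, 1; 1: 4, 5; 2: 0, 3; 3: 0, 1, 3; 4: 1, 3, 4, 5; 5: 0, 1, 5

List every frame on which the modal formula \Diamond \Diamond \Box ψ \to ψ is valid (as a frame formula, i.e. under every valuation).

F1

The schema corresponds to a generalized confluence (Geach) condition: \forall x \forall y (x R^2 y \to \exists w (yRw \wedge x = w)).
F1: satisfies the condition.
F2: fails — nR²m but no w with mRw and n=w.
F3: fails — 0R²1 but no w with 1Rw and 0=w.
Valid on: F1.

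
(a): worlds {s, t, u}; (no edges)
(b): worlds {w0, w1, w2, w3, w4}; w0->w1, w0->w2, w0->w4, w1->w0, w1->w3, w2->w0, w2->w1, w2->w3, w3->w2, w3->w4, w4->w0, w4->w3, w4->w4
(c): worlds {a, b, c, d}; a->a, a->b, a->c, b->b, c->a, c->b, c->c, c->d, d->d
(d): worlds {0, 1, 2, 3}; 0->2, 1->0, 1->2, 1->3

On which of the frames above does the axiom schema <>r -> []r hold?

(a)

Frame correspondent (Sahlqvist): forall x forall y forall z (Rxy & Rxz -> y = z) — i.e. partial functionality.
(a): holds.
(b): fails — w0 sees both w1 and w2.
(c): fails — a sees both a and b.
(d): fails — 1 sees both 0 and 2.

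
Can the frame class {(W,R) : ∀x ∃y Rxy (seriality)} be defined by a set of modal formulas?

Yes: it is seriality, defined by the D schema □q → ◇q.
Suppose □q→◇q is valid. At any x set V(q)=W. Then □q at x, so ◇q at x, so x has a successor.

Yes — defined by □q → ◇q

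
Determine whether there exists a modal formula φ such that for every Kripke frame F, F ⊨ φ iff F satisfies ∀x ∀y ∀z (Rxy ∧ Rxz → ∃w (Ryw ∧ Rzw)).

This is a Sahlqvist condition; the .2 axiom ◇□q → □◇q defines it.
Suppose ◇□q→□◇q is valid. Take Rxy, Rxz and set V(q)={w : Ryw}. Then □q at y so ◇□q at x, so □◇q at x, so ◇q at z, giving w with Rzw and Ryw.

Definable; ◇□q → □◇q defines it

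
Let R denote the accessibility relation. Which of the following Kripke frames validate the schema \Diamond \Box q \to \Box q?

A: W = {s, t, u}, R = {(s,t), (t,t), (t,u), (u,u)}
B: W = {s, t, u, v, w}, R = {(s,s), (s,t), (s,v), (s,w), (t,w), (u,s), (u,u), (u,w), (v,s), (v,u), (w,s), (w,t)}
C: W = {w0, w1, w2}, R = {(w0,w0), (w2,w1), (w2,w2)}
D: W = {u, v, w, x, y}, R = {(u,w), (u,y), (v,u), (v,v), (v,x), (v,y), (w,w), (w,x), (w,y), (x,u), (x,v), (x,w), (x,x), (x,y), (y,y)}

Frame correspondent (Sahlqvist): \forall x \forall y \forall z (Rxy \wedge Rxz \to Ryz) — i.e. the Euclidean property.
A: fails — Rtu and Rtt but not Rut.
B: fails — Rsv and Rsv but not Rvv.
C: fails — Rw2w1 and Rw2w1 but not Rw1w1.
D: fails — Ruy and Ruw but not Ryw.

none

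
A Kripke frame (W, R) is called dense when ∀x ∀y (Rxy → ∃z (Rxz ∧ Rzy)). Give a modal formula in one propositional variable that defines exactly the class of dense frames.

□□ψ → □ψ

This is density; the standard corresponding axiom is C4: □□ψ → □ψ.
Suppose □□ψ→□ψ is valid. Take Rxy and set V(ψ)={w : xR²w}. Then □□ψ at x, so □ψ at x, so ψ at y, i.e. ∃z(Rxz∧Rzy).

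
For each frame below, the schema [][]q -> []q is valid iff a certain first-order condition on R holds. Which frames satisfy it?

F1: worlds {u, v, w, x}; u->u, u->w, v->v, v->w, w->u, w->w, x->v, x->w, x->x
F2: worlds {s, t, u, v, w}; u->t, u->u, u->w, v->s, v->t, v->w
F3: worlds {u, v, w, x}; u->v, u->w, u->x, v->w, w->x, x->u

F1

Frame correspondent (Sahlqvist): forall x forall y (Rxy -> exists z (Rxz & Rzy)) — i.e. density.
F1: holds.
F2: fails — Rvw but no z with Rvz and Rzw.
F3: fails — Ruv but no z with Ruz and Rzv.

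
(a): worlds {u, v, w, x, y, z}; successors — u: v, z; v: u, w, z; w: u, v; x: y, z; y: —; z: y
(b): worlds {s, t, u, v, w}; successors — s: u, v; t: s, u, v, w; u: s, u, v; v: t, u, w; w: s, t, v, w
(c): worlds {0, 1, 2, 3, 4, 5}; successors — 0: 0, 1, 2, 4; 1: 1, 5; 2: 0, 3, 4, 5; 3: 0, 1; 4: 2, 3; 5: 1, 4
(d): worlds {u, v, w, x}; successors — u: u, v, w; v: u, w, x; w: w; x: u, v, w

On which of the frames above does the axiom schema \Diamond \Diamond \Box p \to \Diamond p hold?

This is the axiom for a generalized confluence (Geach) condition; its first-order frame correspondent is \forall x \forall y (x R^2 y \to \exists w (yRw \wedge xRw)).
(a): fails — uR²y but no t with yRt and uRt.
(b): holds.
(c): fails — 1R²4 but no w with 4Rw and 1Rw.
(d): holds.
Valid on: (b), (d).

(b), (d)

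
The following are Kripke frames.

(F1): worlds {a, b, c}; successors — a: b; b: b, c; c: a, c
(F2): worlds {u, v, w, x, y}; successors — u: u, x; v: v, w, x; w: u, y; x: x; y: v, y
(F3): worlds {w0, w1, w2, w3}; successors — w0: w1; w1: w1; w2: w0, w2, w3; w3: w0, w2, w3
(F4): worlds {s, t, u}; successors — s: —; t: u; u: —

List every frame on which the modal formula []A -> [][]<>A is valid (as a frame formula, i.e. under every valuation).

(F4)

This is the axiom for a generalized confluence (Geach) condition; its first-order frame correspondent is forall x forall z (x R^2 z -> exists w (xRw & zRw)).
(F1): fails — aR²c but no w with aRw and cRw.
(F2): fails — vR²w but no t with vRt and wRt.
(F3): fails — w2R²w0 but no w with w2Rw and w0Rw.
(F4): ✓.
Valid on: (F4).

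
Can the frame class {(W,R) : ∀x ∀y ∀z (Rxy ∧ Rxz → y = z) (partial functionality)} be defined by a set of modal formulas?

Yes, by ◇p → □p

Yes: it is partial functionality, defined by the CD schema ◇p → □p.
Suppose ◇p→□p is valid. Take Rxy, Rxz and set V(p)={y}. Then ◇p at x, so □p at x, so p at z, i.e. z=y.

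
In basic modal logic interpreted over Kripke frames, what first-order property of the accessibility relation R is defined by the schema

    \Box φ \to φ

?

Suppose □φ→φ is valid. At any x set V(φ)={w : Rxw}. Then □φ holds at x, so φ holds at x, i.e. Rxx.
Conversely, any frame satisfying \forall x Rxx validates the schema.
Frame condition: \forall x Rxx.

Reflexivity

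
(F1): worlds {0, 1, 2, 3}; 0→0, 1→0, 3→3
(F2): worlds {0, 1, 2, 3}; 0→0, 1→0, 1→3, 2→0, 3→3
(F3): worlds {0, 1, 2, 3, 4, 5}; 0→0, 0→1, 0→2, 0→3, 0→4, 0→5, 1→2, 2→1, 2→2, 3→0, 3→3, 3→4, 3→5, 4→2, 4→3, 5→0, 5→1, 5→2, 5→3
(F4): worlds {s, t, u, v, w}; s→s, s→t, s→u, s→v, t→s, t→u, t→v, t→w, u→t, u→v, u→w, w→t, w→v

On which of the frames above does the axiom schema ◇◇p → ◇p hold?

The schema corresponds to transitivity: ∀x ∀y ∀z (Rxy ∧ Ryz → Rxz).
(F1): condition met.
(F2): condition met.
(F3): fails — R34 and R42 but not R32.
(F4): fails — Rwt and Rts but not Rws.
Valid on: (F1), (F2).

(F1), (F2)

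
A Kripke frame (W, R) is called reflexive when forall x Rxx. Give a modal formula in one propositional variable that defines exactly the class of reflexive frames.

□p → p

A defining formula is □p → p (the T axiom).
Suppose □p→p is valid. At any x set V(p)={w : Rxw}. Then □p holds at x, so p holds at x, i.e. Rxx.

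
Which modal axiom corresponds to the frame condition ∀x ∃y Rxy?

□p → ◇p

This is seriality; the standard corresponding axiom is D: □p → ◇p.
Suppose □p→◇p is valid. At any x set V(p)=W. Then □p at x, so ◇p at x, so x has a successor.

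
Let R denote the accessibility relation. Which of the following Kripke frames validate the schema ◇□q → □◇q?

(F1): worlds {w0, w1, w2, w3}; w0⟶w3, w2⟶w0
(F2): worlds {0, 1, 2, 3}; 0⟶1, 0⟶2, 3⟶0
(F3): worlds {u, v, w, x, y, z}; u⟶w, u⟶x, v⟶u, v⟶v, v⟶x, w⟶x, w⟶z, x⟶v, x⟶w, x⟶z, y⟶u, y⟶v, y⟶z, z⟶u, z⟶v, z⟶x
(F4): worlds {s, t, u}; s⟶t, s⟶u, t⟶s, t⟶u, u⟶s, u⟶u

This is the axiom for convergence; its first-order frame correspondent is ∀x ∀y ∀z (Rxy ∧ Rxz → ∃w (Ryw ∧ Rzw)).
(F1): fails — Rw0w3 and Rw0w3 but w3 and w3 have no common successor.
(F2): fails — R01 and R01 but 1 and 1 have no common successor.
(F3): ✓.
(F4): ✓.
Valid on: (F3), (F4).

(F3), (F4)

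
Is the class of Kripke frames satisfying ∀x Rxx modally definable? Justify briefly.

Yes, by □r → r

Yes: it is reflexivity, defined by the T schema □r → r.
Suppose □r→r is valid. At any x set V(r)={w : Rxw}. Then □r holds at x, so r holds at x, i.e. Rxx.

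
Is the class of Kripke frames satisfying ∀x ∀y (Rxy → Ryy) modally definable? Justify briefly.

Definable; □(□q → q) defines it

Yes: it is shift-reflexivity, defined by the T□ schema □(□q → q).
Suppose □(□q→q) is valid. Take Rxy and set V(q)={w : Ryw}. Then at y, □q holds; since □(□q→q) at x, □q→q at y, so q at y, i.e. Ryy.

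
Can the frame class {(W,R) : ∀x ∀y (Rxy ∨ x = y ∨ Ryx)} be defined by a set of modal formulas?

Not definable by any modal formula

Any modally definable frame class is closed under disjoint unions.
Take 2 disjoint single-world reflexive frames: each is trivially connected, but their disjoint union has 2 worlds with no edge between distinct components, so it is not connected.
Hence connectedness of R is not modally definable.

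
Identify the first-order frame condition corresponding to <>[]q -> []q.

Equivalently (dual form): ◇q → □◇q.
Suppose ◇q→□◇q is valid. Take Rxy, Rxz and set V(q)={y}. Then ◇q at x, so □◇q at x, so ◇q at z, so some w with Rzw has q; w=y, i.e. Rzy. By symmetry of the argument, Ryz.

the Euclidean property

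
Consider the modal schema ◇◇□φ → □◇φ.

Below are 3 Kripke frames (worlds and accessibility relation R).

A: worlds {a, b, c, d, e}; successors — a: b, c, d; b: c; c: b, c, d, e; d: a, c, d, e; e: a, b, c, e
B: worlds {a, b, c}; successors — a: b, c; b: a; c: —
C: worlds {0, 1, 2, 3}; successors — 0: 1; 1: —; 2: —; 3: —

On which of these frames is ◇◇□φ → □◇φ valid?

A, C

This is the axiom for a generalized confluence (Geach) condition; its first-order frame correspondent is ∀x ∀y ∀z ((xR²y ∧ xRz) → ∃w (yRw ∧ zRw)).
A: holds.
B: fails — aR²a, aRb but no w with aRw and bRw.
C: holds.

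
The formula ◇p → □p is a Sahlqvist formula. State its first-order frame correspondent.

partial functionality: ∀x ∀y ∀z (Rxy ∧ Rxz → y = z)

Suppose ◇p→□p is valid. Take Rxy, Rxz and set V(p)={y}. Then ◇p at x, so □p at x, so p at z, i.e. z=y.
Conversely, any frame satisfying ∀x ∀y ∀z (Rxy ∧ Rxz → y = z) validates the schema.
Frame condition: ∀x ∀y ∀z (Rxy ∧ Rxz → y = z).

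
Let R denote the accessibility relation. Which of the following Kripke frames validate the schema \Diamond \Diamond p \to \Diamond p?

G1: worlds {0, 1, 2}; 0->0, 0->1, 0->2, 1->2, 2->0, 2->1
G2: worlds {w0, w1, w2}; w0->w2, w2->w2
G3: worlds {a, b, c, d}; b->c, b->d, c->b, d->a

This is the axiom for transitivity; its first-order frame correspondent is \forall x \forall y \forall z (Rxy \wedge Ryz \to Rxz).
G1: fails — R12 and R20 but not R10.
G2: satisfies the condition.
G3: fails — Rbc and Rcb but not Rbb.

G2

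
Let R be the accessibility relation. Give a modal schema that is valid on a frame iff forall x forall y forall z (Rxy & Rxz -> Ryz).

A defining formula is ◇ψ → □◇ψ (the 5 axiom).

◇ψ → □◇ψ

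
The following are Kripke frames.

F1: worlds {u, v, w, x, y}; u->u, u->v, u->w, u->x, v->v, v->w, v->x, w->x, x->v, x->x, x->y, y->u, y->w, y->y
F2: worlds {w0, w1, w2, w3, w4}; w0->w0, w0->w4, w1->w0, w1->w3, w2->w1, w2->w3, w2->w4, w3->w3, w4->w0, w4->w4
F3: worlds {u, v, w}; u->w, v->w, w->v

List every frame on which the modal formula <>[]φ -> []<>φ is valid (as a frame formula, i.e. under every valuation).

F3

This is the axiom for convergence; its first-order frame correspondent is forall x forall y forall z (Rxy & Rxz -> exists w (Ryw & Rzw)).
F1: fails — Ryy and Ryw but y and w have no common successor.
F2: fails — Rw1w0 and Rw1w3 but w0 and w3 have no common successor.
F3: satisfies the condition.
Valid on: F3.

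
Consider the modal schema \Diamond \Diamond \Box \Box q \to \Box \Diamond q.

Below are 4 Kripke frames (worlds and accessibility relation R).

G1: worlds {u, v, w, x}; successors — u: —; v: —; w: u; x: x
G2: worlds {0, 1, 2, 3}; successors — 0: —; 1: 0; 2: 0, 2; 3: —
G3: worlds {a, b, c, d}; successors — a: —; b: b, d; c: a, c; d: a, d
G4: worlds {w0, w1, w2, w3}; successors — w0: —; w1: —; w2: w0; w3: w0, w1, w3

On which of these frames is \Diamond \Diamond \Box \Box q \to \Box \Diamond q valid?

This is the axiom for a generalized confluence (Geach) condition; its first-order frame correspondent is \forall x \forall y \forall z ((x R^2 y \wedge xRz) \to \exists w (y R^2 w \wedge zRw)).
G1: satisfies the condition.
G2: fails — 2R²0, 2R0 but no w with 0R²w and 0Rw.
G3: fails — bR²a, bRb but no w with aR²w and bRw.
G4: fails — w3R²w0, w3Rw0 but no w with w0R²w and w0Rw.

G1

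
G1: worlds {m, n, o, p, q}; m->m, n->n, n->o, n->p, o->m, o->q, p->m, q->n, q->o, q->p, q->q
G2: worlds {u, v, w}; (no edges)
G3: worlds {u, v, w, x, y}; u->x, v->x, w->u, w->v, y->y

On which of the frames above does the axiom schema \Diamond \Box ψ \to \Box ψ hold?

G2

Frame correspondent (Sahlqvist): \forall x \forall y \forall z (Rxy \wedge Rxz \to Ryz) — i.e. the Euclidean property.
G1: fails — Rno and Rnn but not Ron.
G2: condition met.
G3: fails — Rux and Rux but not Rxx.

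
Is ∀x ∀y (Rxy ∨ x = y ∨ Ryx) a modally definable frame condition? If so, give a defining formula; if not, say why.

Modal frame validity is preserved under disjoint unions.
Take 2 disjoint single-world reflexive frames: each is trivially connected, but their disjoint union has 2 worlds with no edge between distinct components, so it is not connected.
So no modal formula (or set of formulas) defines exactly the connected frames.

No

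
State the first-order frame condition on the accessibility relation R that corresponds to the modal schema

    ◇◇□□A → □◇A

This is a Sahlqvist (Geach-type) schema ◇^2□^2A → □^1◇^1A.
Minimal-valuation argument: fix x; take any y with xR^2y and any z with xR^1z. Set V(A) to the set of worlds R-reachable from y in exactly 2 steps. Then □^2A holds at y, so the antecedent holds at x; validity forces ◇^1A at z, giving a w with zR^1w and yR^2w.
First-order correspondent: ∀x ∀y ∀z ((xR²y ∧ xRz) → ∃w (yR²w ∧ zRw)).

∀x ∀y ∀z ((xR²y ∧ xRz) → ∃w (yR²w ∧ zRw))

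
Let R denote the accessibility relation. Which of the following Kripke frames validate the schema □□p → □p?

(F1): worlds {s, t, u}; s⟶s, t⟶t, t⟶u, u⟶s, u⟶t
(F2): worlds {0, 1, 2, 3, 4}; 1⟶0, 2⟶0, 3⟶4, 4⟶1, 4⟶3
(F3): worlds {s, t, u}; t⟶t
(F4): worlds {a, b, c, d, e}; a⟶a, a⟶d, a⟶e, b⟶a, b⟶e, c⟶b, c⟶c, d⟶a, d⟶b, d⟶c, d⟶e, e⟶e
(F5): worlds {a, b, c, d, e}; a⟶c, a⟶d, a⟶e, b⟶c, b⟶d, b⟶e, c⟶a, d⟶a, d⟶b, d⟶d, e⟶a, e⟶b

(F1), (F3), (F4)

Frame correspondent (Sahlqvist): ∀x ∀y (Rxy → ∃z (Rxz ∧ Rzy)) — i.e. density.
(F1): satisfies the condition.
(F2): fails — R10 but no z with R1z and Rz0.
(F3): satisfies the condition.
(F4): satisfies the condition.
(F5): fails — Rbc but no z with Rbz and Rzc.
Valid on: (F1), (F3), (F4).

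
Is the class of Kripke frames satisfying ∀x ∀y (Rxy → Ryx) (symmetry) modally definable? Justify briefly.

The condition is symmetry. A defining modal formula is q → □◇q.
Suppose q→□◇q is valid. Take Rxy and set V(q)={x}. Then q at x, so □◇q at x, so ◇q at y, so some z with Ryz has q; z=x, i.e. Ryx.

Yes, by q → □◇q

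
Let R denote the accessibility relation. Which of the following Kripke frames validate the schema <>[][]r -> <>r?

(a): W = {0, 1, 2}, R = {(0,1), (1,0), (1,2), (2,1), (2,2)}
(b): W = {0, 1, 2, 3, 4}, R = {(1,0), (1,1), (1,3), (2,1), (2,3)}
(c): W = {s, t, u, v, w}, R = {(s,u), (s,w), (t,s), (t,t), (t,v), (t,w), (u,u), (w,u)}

The schema corresponds to a generalized confluence (Geach) condition: forall x forall y (xRy -> exists w (y R^2 w & xRw)).
(a): ✓.
(b): fails — 1R0 but no w with 0R²w and 1Rw.
(c): fails — tRs but no w* with sR²w* and tRw*.
Valid on: (a).

(a)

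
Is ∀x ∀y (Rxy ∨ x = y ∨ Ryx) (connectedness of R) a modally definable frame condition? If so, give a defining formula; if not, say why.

No — not modally definable

If a class were modally definable it would be closed under disjoint unions (Goldblatt–Thomason).
Take 3 disjoint single-world reflexive frames: each is trivially connected, but their disjoint union has 3 worlds with no edge between distinct components, so it is not connected.
So the class is not modally definable.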